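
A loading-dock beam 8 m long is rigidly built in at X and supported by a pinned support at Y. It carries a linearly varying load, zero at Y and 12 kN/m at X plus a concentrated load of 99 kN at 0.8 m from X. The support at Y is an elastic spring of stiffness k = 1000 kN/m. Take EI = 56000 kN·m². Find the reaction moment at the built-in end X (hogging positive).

M_X = 140.7 kN·m

Choose R_Y as the redundant. The primary structure is the cantilever fixed at X.
Deflection at Y on the released cantilever, summing each load's contribution:
  triangular load, peak 12 at the fixed end: w₀L⁴/(30EI) = 1638/EI
  point load 99 at a = 0.8: Pa²(3L − a)/(6EI) = 245/EI
  δ_0 = 1883/EI
Tip deflection under a unit load at Y: L³/(3EI) = 170.7/EI.
With EI = 56000 kN·m²: δ_0 = 0.033632 m and δ_{YY} = 0.003048 m/kN.
Compatibility — the spring shortens by R_Y/k under the reaction it provides: δ_0 − R_Y·δ_{YY} = R_Y/k. With 1/k = 0.001 m/kN, R_Y = δ_0 / (δ_{YY} + 1/k) = 0.033632 / (0.003048 + 0.001) = 8.309 kN.
Moment equilibrium about X: M_X = Σ(load moments about X) − R_Y·L = 207.2 − 8.309×8 = 140.7 kN·m.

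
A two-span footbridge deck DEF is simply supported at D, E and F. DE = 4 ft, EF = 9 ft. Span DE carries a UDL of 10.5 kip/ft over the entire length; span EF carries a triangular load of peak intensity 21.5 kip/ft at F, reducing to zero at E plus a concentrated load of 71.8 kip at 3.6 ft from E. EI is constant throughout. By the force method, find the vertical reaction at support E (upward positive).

Take M_E as the redundant. Released structure: two simple spans DE and EF with a hinge at E.
End slopes at the hinge E, treating each span as simply supported:
  span DE: UDL 10.5: wL³/(24EI) = 28/EI
  span EF: triangular load, peak 21.5: 7w₀L³/(360EI) = 304.8/EI
  span EF: point load 71.8 at a = 3.6: Pab(L + b)/(6LEI) = 372.2/EI
  relative rotation θ_0 = (28 + 677)/EI = 705/EI
A unit hogging moment at E produces rotation L₁/(3EI) + L₂/(3EI) = 4.333/EI.
Slope continuity at E: θ_0 = M_E·4.333/EI, so M_E = 705/4.333 = 162.7 kip·ft (hogging).
Span DE, ΣM about D with M_E applied at E: R_E^{DE}·4 = 84 + 162.7, so R_E^{DE} = 61.67 kip and R_D = 42 − 61.67 = -19.67 kip.
Span EF, ΣM about F: R_E^{EF}·9 = 678 + 162.7, so R_E^{EF} = 93.41 kip and R_F = 168.6 − 93.41 = 75.14 kip.
R_E = 61.67 + 93.41 = 155.1 kip.

R_E = 155.1 kip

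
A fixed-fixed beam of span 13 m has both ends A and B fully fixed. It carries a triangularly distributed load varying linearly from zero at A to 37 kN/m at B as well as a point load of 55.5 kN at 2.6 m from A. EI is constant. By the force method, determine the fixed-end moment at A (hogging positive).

Release both end moments; the primary structure is a simply-supported span AB with redundants M_A and M_B.
On the primary (simply-supported) span, the end slopes from the loading are:
  at A: triangular load, peak 37: 7w₀L³/(360EI) = 1581/EI
  at B: triangular load, peak 37: w₀L³/(45EI) = 1806/EI
  at A: point load 55.5 at a = 2.6: Pab(L + b)/(6LEI) = 450.2/EI
  at B: point load 55.5 at a = 2.6: Pab(L + a)/(6LEI) = 300.1/EI
  θ_A0 = 2031/EI,  θ_B0 = 2107/EI
Flexibility coefficients: a unit moment at one end gives L/(3EI) there and L/(6EI) at the far end, so f₁₁ = f₂₂ = 4.333/EI and f₁₂ = f₂₁ = 2.167/EI.
Compatibility — zero rotation at each built-in end:
  4.333 M_A + 2.167 M_B = 2031
  2.167 M_A + 4.333 M_B = 2107
Solving the pair gives M_A = 300.8 kN·m and M_B = 335.7 kN·m (hogging).

M_A = 300.8 kN·m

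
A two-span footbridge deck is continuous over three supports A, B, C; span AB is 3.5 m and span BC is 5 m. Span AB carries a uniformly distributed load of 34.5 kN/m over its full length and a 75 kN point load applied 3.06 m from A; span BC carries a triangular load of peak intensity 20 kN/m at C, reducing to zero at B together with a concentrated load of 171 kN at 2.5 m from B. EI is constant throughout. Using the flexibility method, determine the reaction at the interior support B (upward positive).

R_B = 298.2 kN

Take M_B as the redundant. Released structure: two simple spans AB and BC with a hinge at B.
Discontinuity in slope at B on the released structure — sum the simple-span end rotations:
  span AB: UDL 34.5: wL³/(24EI) = 61.63/EI
  span AB: point load 75 at a = 3.06: Pab(L + a)/(6LEI) = 31.54/EI
  span BC: triangular load, peak 20: 7w₀L³/(360EI) = 48.61/EI
  span BC: point load 171 at a = 2.5: Pab(L + b)/(6LEI) = 267.2/EI
  relative rotation θ_0 = (93.18 + 315.8)/EI = 409/EI
A unit hogging moment at B produces rotation L₁/(3EI) + L₂/(3EI) = 2.833/EI.
Slope continuity at B: θ_0 = M_B·2.833/EI, so M_B = 409/2.833 = 144.3 kN·m (hogging).
Span AB, ΣM about A with M_B applied at B: R_B^{AB}·3.5 = 440.8 + 144.3, so R_B^{AB} = 167.2 kN and R_A = 195.8 − 167.2 = 28.56 kN.
Span BC, ΣM about C: R_B^{BC}·5 = 510.8 + 144.3, so R_B^{BC} = 131 kN and R_C = 221 − 131 = 89.96 kN.
R_B = 167.2 + 131 = 298.2 kN.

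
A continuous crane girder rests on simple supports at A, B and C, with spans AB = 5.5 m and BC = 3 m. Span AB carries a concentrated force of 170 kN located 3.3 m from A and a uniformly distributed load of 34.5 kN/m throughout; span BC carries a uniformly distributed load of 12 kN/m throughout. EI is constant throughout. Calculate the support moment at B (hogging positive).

Insert a hinge at B; M_B is the redundant, and each span becomes simply supported.
Discontinuity in slope at B on the released structure — sum the simple-span end rotations:
  span AB: point load 170 at a = 3.3: Pab(L + a)/(6LEI) = 329.1/EI
  span AB: UDL 34.5: wL³/(24EI) = 239.2/EI
  span BC: UDL 12: wL³/(24EI) = 13.5/EI
  relative rotation θ_0 = (568.3 + 13.5)/EI = 581.8/EI
A unit hogging moment at B produces rotation L₁/(3EI) + L₂/(3EI) = 2.833/EI.
Slope continuity at B: θ_0 = M_B·2.833/EI, so M_B = 581.8/2.833 = 205.3 kN·m (hogging).

M_B = 205.3 kN·m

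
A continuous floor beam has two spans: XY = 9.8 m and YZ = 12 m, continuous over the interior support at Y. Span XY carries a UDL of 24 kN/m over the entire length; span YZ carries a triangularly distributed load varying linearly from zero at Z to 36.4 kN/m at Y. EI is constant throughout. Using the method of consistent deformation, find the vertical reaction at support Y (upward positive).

R_Y = 322.9 kN

Release continuity at Y by inserting a hinge; the redundant is the internal moment M_Y. The primary structure is two simply-supported spans XY and YZ.
Rotations at Y on the released spans (each span's end-slope, ×1/EI):
  span XY: UDL 24: wL³/(24EI) = 941.2/EI
  span YZ: triangular load, peak 36.4: w₀L³/(45EI) = 1398/EI
  relative rotation θ_0 = (941.2 + 1398)/EI = 2339/EI
A unit hogging moment at Y produces rotation L₁/(3EI) + L₂/(3EI) = 7.267/EI.
Slope continuity at Y: θ_0 = M_Y·7.267/EI, so M_Y = 2339/7.267 = 321.9 kN·m (hogging).
Span XY, ΣM about X with M_Y applied at Y: R_Y^{XY}·9.8 = 1152 + 321.9, so R_Y^{XY} = 150.4 kN and R_X = 235.2 − 150.4 = 84.76 kN.
Span YZ, ΣM about Z: R_Y^{YZ}·12 = 1747 + 321.9, so R_Y^{YZ} = 172.4 kN and R_Z = 218.4 − 172.4 = 45.98 kN.
R_Y = 150.4 + 172.4 = 322.9 kN.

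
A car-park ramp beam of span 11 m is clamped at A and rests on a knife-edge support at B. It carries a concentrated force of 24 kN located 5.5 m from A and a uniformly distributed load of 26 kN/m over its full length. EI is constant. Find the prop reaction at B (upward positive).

R_B = 114.8 kN

Take the reaction at B as the redundant and release it; the primary structure is a cantilever fixed at A.
Deflection at B on the released cantilever, summing each load's contribution:
  point load 24 at a = 5.5: Pa²(3L − a)/(6EI) = 3328/EI
  UDL 26: wL⁴/(8EI) = 47583/EI
  δ_0 = 50911/EI
Tip deflection under a unit load at B: L³/(3EI) = 443.7/EI.
Compatibility at B: δ_0 − R_B·δ_{BB} = 0, so R_B = 50911/443.7 = 114.8 kN.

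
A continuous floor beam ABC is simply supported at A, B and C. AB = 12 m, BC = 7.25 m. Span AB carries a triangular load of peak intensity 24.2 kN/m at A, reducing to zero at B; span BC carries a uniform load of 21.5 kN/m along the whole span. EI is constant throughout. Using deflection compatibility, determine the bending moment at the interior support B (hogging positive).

Take M_B as the redundant. Released structure: two simple spans AB and BC with a hinge at B.
Discontinuity in slope at B on the released structure — sum the simple-span end rotations:
  span AB: triangular load, peak 24.2: 7w₀L³/(360EI) = 813.1/EI
  span BC: UDL 21.5: wL³/(24EI) = 341.4/EI
  relative rotation θ_0 = (813.1 + 341.4)/EI = 1155/EI
A unit hogging moment at B produces rotation L₁/(3EI) + L₂/(3EI) = 6.417/EI.
Compatibility: M_B·(L₁+L₂)/(3EI) = θ_0, giving M_B = 179.9 kN·m (hogging).

M_B = 179.9 kN·m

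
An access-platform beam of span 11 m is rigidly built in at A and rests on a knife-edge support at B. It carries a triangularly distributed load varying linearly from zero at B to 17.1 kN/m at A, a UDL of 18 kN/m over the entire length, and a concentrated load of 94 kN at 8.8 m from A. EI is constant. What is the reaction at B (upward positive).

R_B = 159.2 kN

Remove the prop at B; the released (primary) structure is a cantilever built in at A.
Downward deflection at the released point B due to the loads:
  triangular load, peak 17.1 at the fixed end: w₀L⁴/(30EI) = 8345/EI
  UDL 18: wL⁴/(8EI) = 32942/EI
  point load 94 at a = 8.8: Pa²(3L − a)/(6EI) = 29360/EI
  δ_0 = 70648/EI
Tip deflection under a unit load at B: L³/(3EI) = 443.7/EI.
The prop prevents deflection at B: R_B = δ_0/δ_{BB} = 70648/443.7 = 159.2 kN.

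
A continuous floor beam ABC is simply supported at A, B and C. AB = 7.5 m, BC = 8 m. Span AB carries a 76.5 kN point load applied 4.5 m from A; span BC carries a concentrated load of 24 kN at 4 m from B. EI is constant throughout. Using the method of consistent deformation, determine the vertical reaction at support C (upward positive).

R_C = 3.015 kN

Release continuity at B by inserting a hinge; the redundant is the internal moment M_B. The primary structure is two simply-supported spans AB and BC.
Discontinuity in slope at B on the released structure — sum the simple-span end rotations:
  span AB: point load 76.5 at a = 4.5: Pab(L + a)/(6LEI) = 275.4/EI
  span BC: point load 24 at a = 4: Pab(L + b)/(6LEI) = 96/EI
  relative rotation θ_0 = (275.4 + 96)/EI = 371.4/EI
A unit hogging moment at B produces rotation L₁/(3EI) + L₂/(3EI) = 5.167/EI.
Compatibility: M_B·(L₁+L₂)/(3EI) = θ_0, giving M_B = 71.88 kN·m (hogging).
Span BC, ΣM about C: R_B^{BC}·8 = 96 + 71.88, so R_B^{BC} = 20.99 kN and R_C = 24 − 20.99 = 3.015 kN.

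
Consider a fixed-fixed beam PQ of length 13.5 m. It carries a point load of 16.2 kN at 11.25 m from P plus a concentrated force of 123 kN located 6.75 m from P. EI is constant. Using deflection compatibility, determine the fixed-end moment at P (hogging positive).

Take the two fixed-end moments M_P, M_Q as redundants; the released structure is the simple span PQ.
Simple-span end rotations at P and Q under the given loads:
  at P: point load 16.2 at a = 11.25: Pab(L + b)/(6LEI) = 79.73/EI
  at Q: point load 16.2 at a = 11.25: Pab(L + a)/(6LEI) = 125.3/EI
  at P: point load 123 at a = 6.75: Pab(L + b)/(6LEI) = 1401/EI
  at Q: point load 123 at a = 6.75: Pab(L + a)/(6LEI) = 1401/EI
  θ_P0 = 1481/EI,  θ_Q0 = 1526/EI
Flexibility coefficients: a unit moment at one end gives L/(3EI) there and L/(6EI) at the far end, so f₁₁ = f₂₂ = 4.5/EI and f₁₂ = f₂₁ = 2.25/EI.
Compatibility — zero rotation at each built-in end:
  4.5 M_P + 2.25 M_Q = 1481
  2.25 M_P + 4.5 M_Q = 1526
Solving the pair gives M_P = 212.6 kN·m and M_Q = 232.9 kN·m (hogging).

M_P = 212.6 kN·m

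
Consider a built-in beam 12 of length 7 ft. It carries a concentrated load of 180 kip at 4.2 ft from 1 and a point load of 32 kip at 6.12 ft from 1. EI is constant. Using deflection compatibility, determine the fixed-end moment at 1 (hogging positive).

Take the two fixed-end moments M_1, M_2 as redundants; the released structure is the simple span 12.
End rotations of the released simple span under the applied load (×1/EI):
  at 1: point load 180 at a = 4.2: Pab(L + b)/(6LEI) = 493.9/EI
  at 2: point load 180 at a = 4.2: Pab(L + a)/(6LEI) = 564.5/EI
  at 1: point load 32 at a = 6.12: Pab(L + b)/(6LEI) = 32.33/EI
  at 2: point load 32 at a = 6.12: Pab(L + a)/(6LEI) = 53.84/EI
  θ_10 = 526.3/EI,  θ_20 = 618.3/EI
Flexibility coefficients: a unit moment at one end gives L/(3EI) there and L/(6EI) at the far end, so f₁₁ = f₂₂ = 2.333/EI and f₁₂ = f₂₁ = 1.167/EI.
Compatibility — zero rotation at each built-in end:
  2.333 M_1 + 1.167 M_2 = 526.3
  1.167 M_1 + 2.333 M_2 = 618.3
Solving the pair gives M_1 = 124.1 kip·ft and M_2 = 203 kip·ft (hogging).

M_1 = 124.1 kip·ft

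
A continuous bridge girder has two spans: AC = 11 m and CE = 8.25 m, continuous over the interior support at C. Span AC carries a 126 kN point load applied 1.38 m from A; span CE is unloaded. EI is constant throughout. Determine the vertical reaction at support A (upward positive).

R_A = 105.7 kN

Release continuity at C by inserting a hinge; the redundant is the internal moment M_C. The primary structure is two simply-supported spans AC and CE.
End slopes at the hinge C, treating each span as simply supported:
  span AC: point load 126 at a = 1.38: Pab(L + a)/(6LEI) = 313.8/EI
  relative rotation θ_0 = (313.8 + 0)/EI = 313.8/EI
A unit hogging moment at C produces rotation L₁/(3EI) + L₂/(3EI) = 6.417/EI.
Slope continuity at C: θ_0 = M_C·6.417/EI, so M_C = 313.8/6.417 = 48.9 kN·m (hogging).
Span AC, ΣM about A with M_C applied at C: R_C^{AC}·11 = 173.9 + 48.9, so R_C^{AC} = 20.25 kN and R_A = 126 − 20.25 = 105.7 kN.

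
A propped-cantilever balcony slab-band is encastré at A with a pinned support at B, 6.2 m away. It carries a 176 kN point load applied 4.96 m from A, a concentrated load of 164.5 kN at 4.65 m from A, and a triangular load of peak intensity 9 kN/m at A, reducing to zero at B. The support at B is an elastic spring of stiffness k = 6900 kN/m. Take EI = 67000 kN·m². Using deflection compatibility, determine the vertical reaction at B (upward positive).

Remove the prop at B; the released (primary) structure is a cantilever built in at A.
Deflection at B on the released cantilever, summing each load's contribution:
  point load 176 at a = 4.96: Pa²(3L − a)/(6EI) = 9843/EI
  point load 164.5 at a = 4.65: Pa²(3L − a)/(6EI) = 8270/EI
  triangular load, peak 9 at the fixed end: w₀L⁴/(30EI) = 443.3/EI
  δ_0 = 18556/EI
Tip deflection under a unit load at B: L³/(3EI) = 79.44/EI.
With EI = 67000 kN·m²: δ_0 = 0.27696 m and δ_{BB} = 0.001186 m/kN.
Compatibility — the spring shortens by R_B/k under the reaction it provides: δ_0 − R_B·δ_{BB} = R_B/k. With 1/k = 0.000145 m/kN, R_B = δ_0 / (δ_{BB} + 1/k) = 0.27696 / (0.001186 + 0.000145) = 208.1 kN.

R_B = 208.1 kN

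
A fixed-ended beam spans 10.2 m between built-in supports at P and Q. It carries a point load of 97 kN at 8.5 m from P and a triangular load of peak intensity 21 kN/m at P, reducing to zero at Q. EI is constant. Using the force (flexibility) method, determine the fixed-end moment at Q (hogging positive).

M_Q = 187.3 kN·m

Release both end moments; the primary structure is a simply-supported span PQ with redundants M_P and M_Q.
End rotations of the released simple span under the applied load (×1/EI):
  at P: point load 97 at a = 8.5: Pab(L + b)/(6LEI) = 272.5/EI
  at Q: point load 97 at a = 8.5: Pab(L + a)/(6LEI) = 428.3/EI
  at P: triangular load, peak 21: w₀L³/(45EI) = 495.2/EI
  at Q: triangular load, peak 21: 7w₀L³/(360EI) = 433.3/EI
  θ_P0 = 767.8/EI,  θ_Q0 = 861.6/EI
Flexibility coefficients: a unit moment at one end gives L/(3EI) there and L/(6EI) at the far end, so f₁₁ = f₂₂ = 3.4/EI and f₁₂ = f₂₁ = 1.7/EI.
Compatibility — zero rotation at each built-in end:
  3.4 M_P + 1.7 M_Q = 767.8
  1.7 M_P + 3.4 M_Q = 861.6
Solving the pair gives M_P = 132.1 kN·m and M_Q = 187.3 kN·m (hogging).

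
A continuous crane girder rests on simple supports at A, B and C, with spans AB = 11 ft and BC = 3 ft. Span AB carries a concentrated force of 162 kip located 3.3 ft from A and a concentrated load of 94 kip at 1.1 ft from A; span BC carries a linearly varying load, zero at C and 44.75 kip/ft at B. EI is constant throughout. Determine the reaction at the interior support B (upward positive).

R_B = 203.3 kip

Release continuity at B by inserting a hinge; the redundant is the internal moment M_B. The primary structure is two simply-supported spans AB and BC.
End slopes at the hinge B, treating each span as simply supported:
  span AB: point load 162 at a = 3.3: Pab(L + a)/(6LEI) = 891.9/EI
  span AB: point load 94 at a = 1.1: Pab(L + a)/(6LEI) = 187.7/EI
  span BC: triangular load, peak 44.75: w₀L³/(45EI) = 26.85/EI
  relative rotation θ_0 = (1080 + 26.85)/EI = 1106/EI
A unit hogging moment at B produces rotation L₁/(3EI) + L₂/(3EI) = 4.667/EI.
Compatibility: M_B·(L₁+L₂)/(3EI) = θ_0, giving M_B = 237.1 kip·ft (hogging).
Span AB, ΣM about A with M_B applied at B: R_B^{AB}·11 = 638 + 237.1, so R_B^{AB} = 79.55 kip and R_A = 256 − 79.55 = 176.4 kip.
Span BC, ΣM about C: R_B^{BC}·3 = 134.2 + 237.1, so R_B^{BC} = 123.8 kip and R_C = 67.12 − 123.8 = -56.65 kip.
R_B = 79.55 + 123.8 = 203.3 kip.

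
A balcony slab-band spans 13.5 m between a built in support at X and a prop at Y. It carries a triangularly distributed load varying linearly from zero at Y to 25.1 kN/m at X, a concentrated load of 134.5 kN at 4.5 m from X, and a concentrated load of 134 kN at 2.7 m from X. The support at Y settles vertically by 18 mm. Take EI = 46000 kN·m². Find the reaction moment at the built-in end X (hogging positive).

M_X = 915.3 kN·m

Choose R_Y as the redundant. The primary structure is the cantilever fixed at X.
Downward deflection at the released point Y due to the loads:
  triangular load, peak 25.1 at the fixed end: w₀L⁴/(30EI) = 27790/EI
  point load 134.5 at a = 4.5: Pa²(3L − a)/(6EI) = 16342/EI
  point load 134 at a = 2.7: Pa²(3L − a)/(6EI) = 6154/EI
  δ_0 = 50286/EI
Tip deflection under a unit load at Y: L³/(3EI) = 820.1/EI.
With EI = 46000 kN·m²: δ_0 = 1.0932 m and δ_{YY} = 0.017829 m/kN.
Compatibility — the beam at Y must follow the support down by 0.018 m: δ_0 − R_Y·δ_{YY} = 0.018, so R_Y = (1.0932 − 0.018)/0.017829 = 60.31 kN.
Moment equilibrium about X: M_X = Σ(load moments about X) − R_Y·L = 1729 − 60.31×13.5 = 915.3 kN·m.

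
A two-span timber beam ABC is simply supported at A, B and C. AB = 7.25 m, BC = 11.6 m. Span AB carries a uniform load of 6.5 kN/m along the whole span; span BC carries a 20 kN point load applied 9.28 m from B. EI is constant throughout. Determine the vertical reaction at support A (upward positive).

Take M_B as the redundant. Released structure: two simple spans AB and BC with a hinge at B.
Rotations at B on the released spans (each span's end-slope, ×1/EI):
  span AB: UDL 6.5: wL³/(24EI) = 103.2/EI
  span BC: point load 20 at a = 9.28: Pab(L + b)/(6LEI) = 86.12/EI
  relative rotation θ_0 = (103.2 + 86.12)/EI = 189.3/EI
A unit hogging moment at B produces rotation L₁/(3EI) + L₂/(3EI) = 6.283/EI.
Compatibility: M_B·(L₁+L₂)/(3EI) = θ_0, giving M_B = 30.13 kN·m (hogging).
Span AB, ΣM about A with M_B applied at B: R_B^{AB}·7.25 = 170.8 + 30.13, so R_B^{AB} = 27.72 kN and R_A = 47.12 − 27.72 = 19.41 kN.

R_A = 19.41 kN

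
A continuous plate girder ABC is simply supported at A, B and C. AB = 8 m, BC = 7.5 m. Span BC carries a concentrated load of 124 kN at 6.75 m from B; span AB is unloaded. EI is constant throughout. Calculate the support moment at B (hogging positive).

M_B = 22.27 kN·m

Insert a hinge at B; M_B is the redundant, and each span becomes simply supported.
Rotations at B on the released spans (each span's end-slope, ×1/EI):
  span BC: point load 124 at a = 6.75: Pab(L + b)/(6LEI) = 115.1/EI
  relative rotation θ_0 = (0 + 115.1)/EI = 115.1/EI
A unit hogging moment at B produces rotation L₁/(3EI) + L₂/(3EI) = 5.167/EI.
Compatibility: M_B·(L₁+L₂)/(3EI) = θ_0, giving M_B = 22.27 kN·m (hogging).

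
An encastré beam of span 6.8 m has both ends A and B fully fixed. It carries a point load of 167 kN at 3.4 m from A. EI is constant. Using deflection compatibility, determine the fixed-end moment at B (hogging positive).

M_B = 141.9 kN·m

Take the two fixed-end moments M_A, M_B as redundants; the released structure is the simple span AB.
On the primary (simply-supported) span, the end slopes from the loading are:
  at A: point load 167 at a = 3.4: Pab(L + b)/(6LEI) = 482.6/EI
  at B: point load 167 at a = 3.4: Pab(L + a)/(6LEI) = 482.6/EI
  θ_A0 = 482.6/EI,  θ_B0 = 482.6/EI
Flexibility coefficients: a unit moment at one end gives L/(3EI) there and L/(6EI) at the far end, so f₁₁ = f₂₂ = 2.267/EI and f₁₂ = f₂₁ = 1.133/EI.
Compatibility — zero rotation at each built-in end:
  2.267 M_A + 1.133 M_B = 482.6
  1.133 M_A + 2.267 M_B = 482.6
Solving the pair gives M_A = 141.9 kN·m and M_B = 141.9 kN·m (hogging).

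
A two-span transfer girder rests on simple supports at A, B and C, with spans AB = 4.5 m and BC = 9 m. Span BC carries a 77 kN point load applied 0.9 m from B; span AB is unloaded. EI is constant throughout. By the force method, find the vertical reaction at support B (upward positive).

Take M_B as the redundant. Released structure: two simple spans AB and BC with a hinge at B.
Discontinuity in slope at B on the released structure — sum the simple-span end rotations:
  span BC: point load 77 at a = 0.9: Pab(L + b)/(6LEI) = 177.8/EI
  relative rotation θ_0 = (0 + 177.8)/EI = 177.8/EI
A unit hogging moment at B produces rotation L₁/(3EI) + L₂/(3EI) = 4.5/EI.
Slope continuity at B: θ_0 = M_B·4.5/EI, so M_B = 177.8/4.5 = 39.5 kN·m (hogging).
Span AB, ΣM about A with M_B applied at B: R_B^{AB}·4.5 = 0 + 39.5, so R_B^{AB} = 8.778 kN and R_A = 0 − 8.778 = -8.778 kN.
Span BC, ΣM about C: R_B^{BC}·9 = 623.7 + 39.5, so R_B^{BC} = 73.69 kN and R_C = 77 − 73.69 = 3.311 kN.
R_B = 8.778 + 73.69 = 82.47 kN.

R_B = 82.47 kN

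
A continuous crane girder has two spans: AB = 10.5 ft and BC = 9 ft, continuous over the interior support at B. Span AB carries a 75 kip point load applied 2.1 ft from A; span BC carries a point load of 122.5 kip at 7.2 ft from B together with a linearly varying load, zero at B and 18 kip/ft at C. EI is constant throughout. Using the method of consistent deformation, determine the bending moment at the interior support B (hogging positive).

Insert a hinge at B; M_B is the redundant, and each span becomes simply supported.
Rotations at B on the released spans (each span's end-slope, ×1/EI):
  span AB: point load 75 at a = 2.1: Pab(L + a)/(6LEI) = 264.6/EI
  span BC: point load 122.5 at a = 7.2: Pab(L + b)/(6LEI) = 317.5/EI
  span BC: triangular load, peak 18: 7w₀L³/(360EI) = 255.2/EI
  relative rotation θ_0 = (264.6 + 572.7)/EI = 837.3/EI
A unit hogging moment at B produces rotation L₁/(3EI) + L₂/(3EI) = 6.5/EI.
Slope continuity at B: θ_0 = M_B·6.5/EI, so M_B = 837.3/6.5 = 128.8 kip·ft (hogging).

M_B = 128.8 kip·ft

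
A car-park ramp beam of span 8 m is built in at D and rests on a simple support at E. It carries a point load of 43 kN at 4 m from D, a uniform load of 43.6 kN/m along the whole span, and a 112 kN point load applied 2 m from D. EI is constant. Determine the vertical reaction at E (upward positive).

R_E = 153.9 kN

Take the reaction at E as the redundant and release it; the primary structure is a cantilever fixed at D.
Free-end deflection of the primary structure under the applied loading (downward +):
  point load 43 at a = 4: Pa²(3L − a)/(6EI) = 2293/EI
  UDL 43.6: wL⁴/(8EI) = 22323/EI
  point load 112 at a = 2: Pa²(3L − a)/(6EI) = 1643/EI
  δ_0 = 26259/EI
Tip deflection under a unit load at E: L³/(3EI) = 170.7/EI.
Compatibility at E: δ_0 − R_E·δ_{EE} = 0, so R_E = 26259/170.7 = 153.9 kN.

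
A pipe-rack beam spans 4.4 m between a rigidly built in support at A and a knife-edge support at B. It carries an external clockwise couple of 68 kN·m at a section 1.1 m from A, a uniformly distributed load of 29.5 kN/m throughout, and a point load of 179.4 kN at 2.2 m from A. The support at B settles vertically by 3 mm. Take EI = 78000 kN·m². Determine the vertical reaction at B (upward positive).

R_B = 106.6 kN

Take the reaction at B as the redundant and release it; the primary structure is a cantilever fixed at A.
Deflection at B on the released cantilever, summing each load's contribution:
  clockwise couple 68 at a = 1.1: M₀a(2L − a)/(2EI) = 288/EI
  UDL 29.5: wL⁴/(8EI) = 1382/EI
  point load 179.4 at a = 2.2: Pa²(3L − a)/(6EI) = 1592/EI
  δ_0 = 3262/EI
Flexibility coefficient — unit upward force at B: δ_{BB} = L³/(3EI) = 28.39/EI.
With EI = 78000 kN·m²: δ_0 = 0.04182 m and δ_{BB} = 0.000364 m/kN.
Compatibility — the beam at B must follow the support down by 0.003 m: δ_0 − R_B·δ_{BB} = 0.003, so R_B = (0.04182 − 0.003)/0.000364 = 106.6 kN.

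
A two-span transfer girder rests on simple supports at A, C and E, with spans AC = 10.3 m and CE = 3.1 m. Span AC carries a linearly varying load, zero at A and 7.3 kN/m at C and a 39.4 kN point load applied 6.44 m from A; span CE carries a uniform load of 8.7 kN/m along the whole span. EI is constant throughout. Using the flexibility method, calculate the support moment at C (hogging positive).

M_C = 101.5 kN·m

Release continuity at C by inserting a hinge; the redundant is the internal moment M_C. The primary structure is two simply-supported spans AC and CE.
End slopes at the hinge C, treating each span as simply supported:
  span AC: triangular load, peak 7.3: w₀L³/(45EI) = 177.3/EI
  span AC: point load 39.4 at a = 6.44: Pab(L + a)/(6LEI) = 265.3/EI
  span CE: UDL 8.7: wL³/(24EI) = 10.8/EI
  relative rotation θ_0 = (442.6 + 10.8)/EI = 453.4/EI
A unit hogging moment at C produces rotation L₁/(3EI) + L₂/(3EI) = 4.467/EI.
Compatibility: M_C·(L₁+L₂)/(3EI) = θ_0, giving M_C = 101.5 kN·m (hogging).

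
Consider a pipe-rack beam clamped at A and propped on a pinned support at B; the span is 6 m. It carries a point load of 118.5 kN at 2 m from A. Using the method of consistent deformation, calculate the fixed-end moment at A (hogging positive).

M_A = 131.7 kN·m

Take the reaction at B as the redundant and release it; the primary structure is a cantilever fixed at A.
Primary-structure tip deflection at B by superposition:
  point load 118.5 at a = 2: Pa²(3L − a)/(6EI) = 1264/EI
Flexibility coefficient — unit upward force at B: δ_{BB} = L³/(3EI) = 72/EI.
Compatibility at B: δ_0 − R_B·δ_{BB} = 0, so R_B = 1264/72 = 17.56 kN.
Moment equilibrium about A: M_A = Σ(load moments about A) − R_B·L = 237 − 17.56×6 = 131.7 kN·m.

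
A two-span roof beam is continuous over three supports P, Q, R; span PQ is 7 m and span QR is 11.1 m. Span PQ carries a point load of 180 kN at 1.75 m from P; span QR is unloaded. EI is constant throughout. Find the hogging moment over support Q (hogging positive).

M_Q = 57.1 kN·m

Release continuity at Q by inserting a hinge; the redundant is the internal moment M_Q. The primary structure is two simply-supported spans PQ and QR.
Discontinuity in slope at Q on the released structure — sum the simple-span end rotations:
  span PQ: point load 180 at a = 1.75: Pab(L + a)/(6LEI) = 344.5/EI
  relative rotation θ_0 = (344.5 + 0)/EI = 344.5/EI
A unit hogging moment at Q produces rotation L₁/(3EI) + L₂/(3EI) = 6.033/EI.
Compatibility: M_Q·(L₁+L₂)/(3EI) = θ_0, giving M_Q = 57.1 kN·m (hogging).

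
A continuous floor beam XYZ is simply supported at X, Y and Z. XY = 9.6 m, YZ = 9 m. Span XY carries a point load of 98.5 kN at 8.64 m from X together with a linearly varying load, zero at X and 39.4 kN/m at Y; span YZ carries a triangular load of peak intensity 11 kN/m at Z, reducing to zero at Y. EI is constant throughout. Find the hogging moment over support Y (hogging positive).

M_Y = 191.8 kN·m

Take M_Y as the redundant. Released structure: two simple spans XY and YZ with a hinge at Y.
End slopes at the hinge Y, treating each span as simply supported:
  span XY: point load 98.5 at a = 8.64: Pab(L + a)/(6LEI) = 258.7/EI
  span XY: triangular load, peak 39.4: w₀L³/(45EI) = 774.6/EI
  span YZ: triangular load, peak 11: 7w₀L³/(360EI) = 155.9/EI
  relative rotation θ_0 = (1033 + 155.9)/EI = 1189/EI
A unit hogging moment at Y produces rotation L₁/(3EI) + L₂/(3EI) = 6.2/EI.
Compatibility: M_Y·(L₁+L₂)/(3EI) = θ_0, giving M_Y = 191.8 kN·m (hogging).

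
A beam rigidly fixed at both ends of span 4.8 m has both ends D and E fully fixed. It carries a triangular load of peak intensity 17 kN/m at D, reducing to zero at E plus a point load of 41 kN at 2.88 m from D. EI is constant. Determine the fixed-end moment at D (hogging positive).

Release both end moments; the primary structure is a simply-supported span DE with redundants M_D and M_E.
Simple-span end rotations at D and E under the given loads:
  at D: triangular load, peak 17: w₀L³/(45EI) = 41.78/EI
  at E: triangular load, peak 17: 7w₀L³/(360EI) = 36.56/EI
  at D: point load 41 at a = 2.88: Pab(L + b)/(6LEI) = 52.9/EI
  at E: point load 41 at a = 2.88: Pab(L + a)/(6LEI) = 60.46/EI
  θ_D0 = 94.68/EI,  θ_E0 = 97.01/EI
Flexibility coefficients: a unit moment at one end gives L/(3EI) there and L/(6EI) at the far end, so f₁₁ = f₂₂ = 1.6/EI and f₁₂ = f₂₁ = 0.8/EI.
Compatibility — zero rotation at each built-in end:
  1.6 M_D + 0.8 M_E = 94.68
  0.8 M_D + 1.6 M_E = 97.01
Solving the pair gives M_D = 38.48 kN·m and M_E = 41.4 kN·m (hogging).

M_D = 38.48 kN·m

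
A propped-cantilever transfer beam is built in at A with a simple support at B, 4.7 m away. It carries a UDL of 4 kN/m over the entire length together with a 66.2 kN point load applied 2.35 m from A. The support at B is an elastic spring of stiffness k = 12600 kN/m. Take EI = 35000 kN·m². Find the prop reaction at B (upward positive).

Remove the prop at B; the released (primary) structure is a cantilever built in at A.
Downward deflection at the released point B due to the loads:
  UDL 4: wL⁴/(8EI) = 244/EI
  point load 66.2 at a = 2.35: Pa²(3L − a)/(6EI) = 715.9/EI
  δ_0 = 959.9/EI
Flexibility coefficient — unit upward force at B: δ_{BB} = L³/(3EI) = 34.61/EI.
With EI = 35000 kN·m²: δ_0 = 0.027427 m and δ_{BB} = 0.000989 m/kN.
Compatibility — the spring shortens by R_B/k under the reaction it provides: δ_0 − R_B·δ_{BB} = R_B/k. With 1/k = 0.000079 m/kN, R_B = δ_0 / (δ_{BB} + 1/k) = 0.027427 / (0.000989 + 0.000079) = 25.68 kN.

R_B = 25.68 kN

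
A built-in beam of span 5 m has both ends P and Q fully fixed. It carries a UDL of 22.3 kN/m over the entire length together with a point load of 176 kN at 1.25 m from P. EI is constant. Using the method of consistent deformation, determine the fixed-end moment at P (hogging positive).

M_P = 170.2 kN·m

Release both end moments; the primary structure is a simply-supported span PQ with redundants M_P and M_Q.
On the primary (simply-supported) span, the end slopes from the loading are:
  at P: UDL 22.3: wL³/(24EI) = 116.1/EI
  at Q: UDL 22.3: wL³/(24EI) = 116.1/EI
  at P: point load 176 at a = 1.25: Pab(L + b)/(6LEI) = 240.6/EI
  at Q: point load 176 at a = 1.25: Pab(L + a)/(6LEI) = 171.9/EI
  θ_P0 = 356.8/EI,  θ_Q0 = 288/EI
Flexibility coefficients: a unit moment at one end gives L/(3EI) there and L/(6EI) at the far end, so f₁₁ = f₂₂ = 1.667/EI and f₁₂ = f₂₁ = 0.8333/EI.
Compatibility — zero rotation at each built-in end:
  1.667 M_P + 0.8333 M_Q = 356.8
  0.8333 M_P + 1.667 M_Q = 288
Solving the pair gives M_P = 170.2 kN·m and M_Q = 87.71 kN·m (hogging).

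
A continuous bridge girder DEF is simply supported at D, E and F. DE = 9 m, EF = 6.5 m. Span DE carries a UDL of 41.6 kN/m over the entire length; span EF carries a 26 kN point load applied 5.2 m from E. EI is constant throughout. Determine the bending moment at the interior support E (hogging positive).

M_E = 251.4 kN·m

Release continuity at E by inserting a hinge; the redundant is the internal moment M_E. The primary structure is two simply-supported spans DE and EF.
End slopes at the hinge E, treating each span as simply supported:
  span DE: UDL 41.6: wL³/(24EI) = 1264/EI
  span EF: point load 26 at a = 5.2: Pab(L + b)/(6LEI) = 35.15/EI
  relative rotation θ_0 = (1264 + 35.15)/EI = 1299/EI
A unit hogging moment at E produces rotation L₁/(3EI) + L₂/(3EI) = 5.167/EI.
Slope continuity at E: θ_0 = M_E·5.167/EI, so M_E = 1299/5.167 = 251.4 kN·m (hogging).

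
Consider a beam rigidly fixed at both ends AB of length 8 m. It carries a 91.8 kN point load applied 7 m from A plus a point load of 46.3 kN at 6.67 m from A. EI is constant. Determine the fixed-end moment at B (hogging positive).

Release both end moments; the primary structure is a simply-supported span AB with redundants M_A and M_B.
Simple-span end rotations at A and B under the given loads:
  at A: point load 91.8 at a = 7: Pab(L + b)/(6LEI) = 120.5/EI
  at B: point load 91.8 at a = 7: Pab(L + a)/(6LEI) = 200.8/EI
  at A: point load 46.3 at a = 6.67: Pab(L + b)/(6LEI) = 79.84/EI
  at B: point load 46.3 at a = 6.67: Pab(L + a)/(6LEI) = 125.5/EI
  θ_A0 = 200.3/EI,  θ_B0 = 326.3/EI
Flexibility coefficients: a unit moment at one end gives L/(3EI) there and L/(6EI) at the far end, so f₁₁ = f₂₂ = 2.667/EI and f₁₂ = f₂₁ = 1.333/EI.
Compatibility — zero rotation at each built-in end:
  2.667 M_A + 1.333 M_B = 200.3
  1.333 M_A + 2.667 M_B = 326.3
Solving the pair gives M_A = 18.58 kN·m and M_B = 113.1 kN·m (hogging).

M_B = 113.1 kN·m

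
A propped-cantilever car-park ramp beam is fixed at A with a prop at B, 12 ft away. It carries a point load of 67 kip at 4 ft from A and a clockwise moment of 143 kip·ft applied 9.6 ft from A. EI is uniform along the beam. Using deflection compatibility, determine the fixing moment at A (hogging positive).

Choose R_B as the redundant. The primary structure is the cantilever fixed at A.
Primary-structure tip deflection at B by superposition:
  point load 67 at a = 4: Pa²(3L − a)/(6EI) = 5717/EI
  clockwise couple 143 at a = 9.6: M₀a(2L − a)/(2EI) = 9884/EI
  δ_0 = 15601/EI
Flexibility coefficient — unit upward force at B: δ_{BB} = L³/(3EI) = 576/EI.
The prop prevents deflection at B: R_B = δ_0/δ_{BB} = 15601/576 = 27.09 kip.
Moment equilibrium about A: M_A = Σ(load moments about A) − R_B·L = 411 − 27.09×12 = 85.97 kip·ft.

M_A = 85.97 kip·ft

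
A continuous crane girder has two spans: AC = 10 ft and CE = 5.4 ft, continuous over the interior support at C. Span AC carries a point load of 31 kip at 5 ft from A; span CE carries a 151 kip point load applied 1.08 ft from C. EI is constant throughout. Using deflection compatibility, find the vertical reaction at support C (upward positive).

R_C = 158.8 kip

Take M_C as the redundant. Released structure: two simple spans AC and CE with a hinge at C.
Discontinuity in slope at C on the released structure — sum the simple-span end rotations:
  span AC: point load 31 at a = 5: Pab(L + a)/(6LEI) = 193.8/EI
  span CE: point load 151 at a = 1.08: Pab(L + b)/(6LEI) = 211.4/EI
  relative rotation θ_0 = (193.8 + 211.4)/EI = 405.1/EI
A unit hogging moment at C produces rotation L₁/(3EI) + L₂/(3EI) = 5.133/EI.
Compatibility: M_C·(L₁+L₂)/(3EI) = θ_0, giving M_C = 78.92 kip·ft (hogging).
Span AC, ΣM about A with M_C applied at C: R_C^{AC}·10 = 155 + 78.92, so R_C^{AC} = 23.39 kip and R_A = 31 − 23.39 = 7.608 kip.
Span CE, ΣM about E: R_C^{CE}·5.4 = 652.3 + 78.92, so R_C^{CE} = 135.4 kip and R_E = 151 − 135.4 = 15.59 kip.
R_C = 23.39 + 135.4 = 158.8 kip.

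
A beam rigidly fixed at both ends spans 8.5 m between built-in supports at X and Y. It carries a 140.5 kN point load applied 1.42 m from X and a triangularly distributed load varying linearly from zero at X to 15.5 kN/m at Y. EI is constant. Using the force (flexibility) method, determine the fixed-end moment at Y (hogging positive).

M_Y = 83.76 kN·m

Release both end moments; the primary structure is a simply-supported span XY with redundants M_X and M_Y.
Simple-span end rotations at X and Y under the given loads:
  at X: point load 140.5 at a = 1.42: Pab(L + b)/(6LEI) = 431.5/EI
  at Y: point load 140.5 at a = 1.42: Pab(L + a)/(6LEI) = 274.8/EI
  at X: triangular load, peak 15.5: 7w₀L³/(360EI) = 185.1/EI
  at Y: triangular load, peak 15.5: w₀L³/(45EI) = 211.5/EI
  θ_X0 = 616.6/EI,  θ_Y0 = 486.3/EI
Flexibility coefficients: a unit moment at one end gives L/(3EI) there and L/(6EI) at the far end, so f₁₁ = f₂₂ = 2.833/EI and f₁₂ = f₂₁ = 1.417/EI.
Compatibility — zero rotation at each built-in end:
  2.833 M_X + 1.417 M_Y = 616.6
  1.417 M_X + 2.833 M_Y = 486.3
Solving the pair gives M_X = 175.7 kN·m and M_Y = 83.76 kN·m (hogging).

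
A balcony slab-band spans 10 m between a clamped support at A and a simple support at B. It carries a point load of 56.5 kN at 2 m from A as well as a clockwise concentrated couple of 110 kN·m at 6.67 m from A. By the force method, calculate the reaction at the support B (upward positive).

R_B = 17.83 kN

Remove the prop at B; the released (primary) structure is a cantilever built in at A.
Primary-structure tip deflection at B by superposition:
  point load 56.5 at a = 2: Pa²(3L − a)/(6EI) = 1055/EI
  clockwise couple 110 at a = 6.67: M₀a(2L − a)/(2EI) = 4890/EI
  δ_0 = 5945/EI
Tip deflection under a unit load at B: L³/(3EI) = 333.3/EI.
The prop prevents deflection at B: R_B = δ_0/δ_{BB} = 5945/333.3 = 17.83 kN.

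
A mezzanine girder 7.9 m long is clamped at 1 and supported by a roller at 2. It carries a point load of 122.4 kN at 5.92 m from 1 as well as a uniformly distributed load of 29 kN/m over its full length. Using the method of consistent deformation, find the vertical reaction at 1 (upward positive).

R_1 = 188.2 kN

Choose R_2 as the redundant. The primary structure is the cantilever fixed at 1.
Deflection at 2 on the released cantilever, summing each load's contribution:
  point load 122.4 at a = 5.92: Pa²(3L − a)/(6EI) = 12712/EI
  UDL 29: wL⁴/(8EI) = 14119/EI
  δ_0 = 26831/EI
Flexibility coefficient — unit upward force at 2: δ_{22} = L³/(3EI) = 164.3/EI.
Compatibility at 2: δ_0 − R_2·δ_{22} = 0, so R_2 = 26831/164.3 = 163.3 kN.
Vertical equilibrium: R_1 = ΣP − R_2 = 351.5 − 163.3 = 188.2 kN.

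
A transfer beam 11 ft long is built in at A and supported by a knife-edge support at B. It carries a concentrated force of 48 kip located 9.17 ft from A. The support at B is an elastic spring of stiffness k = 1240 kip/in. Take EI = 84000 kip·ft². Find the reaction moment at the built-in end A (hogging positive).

Take the reaction at B as the redundant and release it; the primary structure is a cantilever fixed at A.
Deflection at B on the released cantilever, summing each load's contribution:
  point load 48 at a = 9.17: Pa²(3L − a)/(6EI) = 16031/EI
Flexibility coefficient — unit upward force at B: δ_{BB} = L³/(3EI) = 443.7/EI.
With EI = 84000 kip·ft²: δ_0 = 0.19084 ft and δ_{BB} = 0.005282 ft/kip.
Compatibility — the spring shortens by R_B/k under the reaction it provides: δ_0 − R_B·δ_{BB} = R_B/k. With 1/k = 1/(1240×12) ft/kip = 0.000067 ft/kip, R_B = δ_0 / (δ_{BB} + 1/k) = 0.19084 / (0.005282 + 0.000067) = 35.68 kip.
Moment equilibrium about A: M_A = Σ(load moments about A) − R_B·L = 440.2 − 35.68×11 = 47.7 kip·ft.

M_A = 47.7 kip·ft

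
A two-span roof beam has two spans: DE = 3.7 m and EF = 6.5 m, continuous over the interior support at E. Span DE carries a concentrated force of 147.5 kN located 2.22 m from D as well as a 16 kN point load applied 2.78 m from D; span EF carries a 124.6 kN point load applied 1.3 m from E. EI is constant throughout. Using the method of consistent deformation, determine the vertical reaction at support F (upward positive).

Insert a hinge at E; M_E is the redundant, and each span becomes simply supported.
Discontinuity in slope at E on the released structure — sum the simple-span end rotations:
  span DE: point load 147.5 at a = 2.22: Pab(L + a)/(6LEI) = 129.2/EI
  span DE: point load 16 at a = 2.78: Pab(L + a)/(6LEI) = 11.94/EI
  span EF: point load 124.6 at a = 1.3: Pab(L + b)/(6LEI) = 252.7/EI
  relative rotation θ_0 = (141.2 + 252.7)/EI = 393.9/EI
A unit hogging moment at E produces rotation L₁/(3EI) + L₂/(3EI) = 3.4/EI.
Compatibility: M_E·(L₁+L₂)/(3EI) = θ_0, giving M_E = 115.8 kN·m (hogging).
Span EF, ΣM about F: R_E^{EF}·6.5 = 647.9 + 115.8, so R_E^{EF} = 117.5 kN and R_F = 124.6 − 117.5 = 7.098 kN.

R_F = 7.098 kN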